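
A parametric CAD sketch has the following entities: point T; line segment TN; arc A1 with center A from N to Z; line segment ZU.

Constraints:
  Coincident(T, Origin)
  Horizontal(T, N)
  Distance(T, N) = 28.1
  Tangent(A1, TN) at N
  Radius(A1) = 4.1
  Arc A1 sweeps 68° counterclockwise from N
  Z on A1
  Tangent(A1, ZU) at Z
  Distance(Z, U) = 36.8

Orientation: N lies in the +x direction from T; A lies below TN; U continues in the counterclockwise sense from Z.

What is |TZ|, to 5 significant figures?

24.433

T is at the origin; TN is horizontal with |TN| = 28.1 and N on the +x side, so N = (28.100, 0.0000). The tangent condition forces AN to be normal to TN, so A = N + (0, -4.1) = (28.100, -4.1000). On A1, N sits at bearing 90° from A; a 68° counterclockwise sweep puts Z at bearing 158°, so Z = A + 4.1·(cos 158°, sin 158°) = (24.299, -2.5641). Then |TZ| = |Z − T| = 24.433.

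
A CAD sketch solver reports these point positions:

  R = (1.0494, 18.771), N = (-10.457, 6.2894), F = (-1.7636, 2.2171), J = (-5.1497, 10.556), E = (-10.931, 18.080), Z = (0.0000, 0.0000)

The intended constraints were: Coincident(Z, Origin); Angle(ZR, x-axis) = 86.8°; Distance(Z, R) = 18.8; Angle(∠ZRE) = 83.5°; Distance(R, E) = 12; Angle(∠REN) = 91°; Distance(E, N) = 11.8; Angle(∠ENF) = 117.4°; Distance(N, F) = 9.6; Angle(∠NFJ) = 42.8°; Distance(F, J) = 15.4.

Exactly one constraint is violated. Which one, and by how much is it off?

Distance(F, J) = 15.4 — off by 6.40.

Z = (0.00, 0.00) ✓; ZR at 86.80° ✓; |ZR| = 18.80 ✓; ∠ZRE = 83.50° ✓; |RE| = 12.00 ✓; ∠REN = 91.00° ✓; |EN| = 11.80 ✓; ∠ENF = 117.4° ✓; |NF| = 9.600 ✓; ∠NFJ = 42.80° ✓; |FJ| = 9.000 ✗.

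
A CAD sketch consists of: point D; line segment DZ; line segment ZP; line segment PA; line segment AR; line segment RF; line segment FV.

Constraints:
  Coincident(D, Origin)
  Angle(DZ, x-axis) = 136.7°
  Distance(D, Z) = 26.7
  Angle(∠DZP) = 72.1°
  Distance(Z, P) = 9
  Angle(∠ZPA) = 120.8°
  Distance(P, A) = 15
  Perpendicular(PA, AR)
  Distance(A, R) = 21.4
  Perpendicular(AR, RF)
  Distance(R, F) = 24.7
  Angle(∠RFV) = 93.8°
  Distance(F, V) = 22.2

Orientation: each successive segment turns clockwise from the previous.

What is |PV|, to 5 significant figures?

11.197

AR ⟂ RF, so RF runs at 149.60°; with |RF| = 24.7, F = (-30.740, 9.0979). ∠RFV = 93.8° gives FV at 63.400° from the x-axis; with |FV| = 22.2, V = (-20.800, 28.948). Then |PV| = |V − P| = 11.197.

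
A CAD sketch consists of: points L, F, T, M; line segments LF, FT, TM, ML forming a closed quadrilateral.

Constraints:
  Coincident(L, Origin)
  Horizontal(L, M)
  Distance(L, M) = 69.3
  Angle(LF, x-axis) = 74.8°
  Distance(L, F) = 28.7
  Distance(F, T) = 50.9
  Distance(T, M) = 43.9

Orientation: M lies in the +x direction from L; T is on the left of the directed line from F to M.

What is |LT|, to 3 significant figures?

70.3

Checks: |FT| = 50.90 ✓; |TM| = 43.90 ✓.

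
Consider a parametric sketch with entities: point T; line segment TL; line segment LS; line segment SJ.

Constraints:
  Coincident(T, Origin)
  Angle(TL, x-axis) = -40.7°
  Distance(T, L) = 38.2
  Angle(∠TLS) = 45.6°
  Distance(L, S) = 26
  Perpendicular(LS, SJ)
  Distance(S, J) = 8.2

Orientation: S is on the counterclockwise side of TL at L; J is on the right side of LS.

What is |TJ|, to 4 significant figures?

35.50

∠TLS = 45.6°, so LS runs at -40.7° + (180° − 45.6°) = 93.70° from the x-axis; with |LS| = 26.0, S = L + 26.0·(cos 93.70°, sin 93.70°) = (27.28, 1.036). The perpendicularity gives SJ at right angles to LS; with |SJ| = 8.2 on the right of LS, J = S + 8.2·(0.9979, 0.06453) = (35.47, 1.565). Then |TJ| = |J − T| = 35.50.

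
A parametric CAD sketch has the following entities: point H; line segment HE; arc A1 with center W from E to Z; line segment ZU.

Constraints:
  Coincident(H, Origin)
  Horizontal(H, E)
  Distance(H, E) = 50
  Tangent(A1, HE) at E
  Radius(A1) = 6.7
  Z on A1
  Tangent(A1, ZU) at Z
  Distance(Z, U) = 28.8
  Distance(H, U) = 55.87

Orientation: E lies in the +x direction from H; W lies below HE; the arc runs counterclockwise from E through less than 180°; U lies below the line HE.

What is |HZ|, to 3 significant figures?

43.8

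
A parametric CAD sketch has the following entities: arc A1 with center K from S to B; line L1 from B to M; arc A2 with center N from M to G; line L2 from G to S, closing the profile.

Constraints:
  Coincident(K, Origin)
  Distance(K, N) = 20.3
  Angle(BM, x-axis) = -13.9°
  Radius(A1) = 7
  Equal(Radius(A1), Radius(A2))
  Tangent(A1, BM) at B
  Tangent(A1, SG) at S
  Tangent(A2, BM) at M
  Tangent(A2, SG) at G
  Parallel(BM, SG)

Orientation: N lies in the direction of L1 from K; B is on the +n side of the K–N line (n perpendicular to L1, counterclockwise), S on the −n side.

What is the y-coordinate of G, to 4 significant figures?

-11.67

The slot axis is L1's direction at -13.9°, so u = (cos -13.9°, sin -13.9°) = (0.9707, -0.2402) and n = (−sin -13.9°, cos -13.9°) = (0.2402, 0.9707). K is at the origin and N lies 20.3 along u from K, so N = 20.3·u = (19.71, -4.877). Tangency of A1 to both parallel lines with radius 7.0 puts B and S at K ± 7.0·n: B = (1.682, 6.795), S = (-1.682, -6.795). Equal radii place M and G the same way about N: M = N + 7.0·n = (21.39, 1.918), G = N − 7.0·n = (18.02, -11.67). So G.y = -11.67.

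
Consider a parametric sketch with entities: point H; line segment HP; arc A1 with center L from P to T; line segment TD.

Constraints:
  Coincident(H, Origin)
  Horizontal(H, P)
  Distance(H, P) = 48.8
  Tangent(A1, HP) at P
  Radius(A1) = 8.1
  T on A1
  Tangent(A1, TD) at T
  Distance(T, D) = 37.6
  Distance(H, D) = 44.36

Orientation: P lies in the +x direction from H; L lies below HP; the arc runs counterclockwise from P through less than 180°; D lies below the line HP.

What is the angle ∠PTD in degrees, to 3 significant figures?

149°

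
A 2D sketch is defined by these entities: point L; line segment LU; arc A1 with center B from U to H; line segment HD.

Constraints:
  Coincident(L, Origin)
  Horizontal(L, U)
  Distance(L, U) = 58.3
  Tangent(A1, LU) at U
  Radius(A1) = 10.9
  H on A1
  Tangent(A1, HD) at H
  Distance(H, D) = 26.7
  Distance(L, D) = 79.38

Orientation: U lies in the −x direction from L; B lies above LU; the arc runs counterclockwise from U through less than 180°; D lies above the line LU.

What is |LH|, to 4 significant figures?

54.15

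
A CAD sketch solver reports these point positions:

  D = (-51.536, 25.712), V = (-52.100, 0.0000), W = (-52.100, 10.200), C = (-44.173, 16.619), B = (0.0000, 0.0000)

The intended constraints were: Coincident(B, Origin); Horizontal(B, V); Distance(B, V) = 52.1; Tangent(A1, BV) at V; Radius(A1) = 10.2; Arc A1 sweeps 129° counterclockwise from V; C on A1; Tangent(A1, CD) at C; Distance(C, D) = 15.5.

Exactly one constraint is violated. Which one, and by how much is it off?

Distance(C, D) = 15.5 — off by 3.80.

B = (0.00, 0.00) ✓; B.y = 0.00, V.y = 0.00 ✓; |BV| = 52.10 ✓; ∠(WV, VB) = 90.00° ✓; |WV| = 10.20 ✓; bearing(W→C) − bearing(W→V) = 129.0° ✓; |WC| = 10.20 ✓; ∠(WC, CD) = 90.00° ✓; |CD| = 11.70 ✗.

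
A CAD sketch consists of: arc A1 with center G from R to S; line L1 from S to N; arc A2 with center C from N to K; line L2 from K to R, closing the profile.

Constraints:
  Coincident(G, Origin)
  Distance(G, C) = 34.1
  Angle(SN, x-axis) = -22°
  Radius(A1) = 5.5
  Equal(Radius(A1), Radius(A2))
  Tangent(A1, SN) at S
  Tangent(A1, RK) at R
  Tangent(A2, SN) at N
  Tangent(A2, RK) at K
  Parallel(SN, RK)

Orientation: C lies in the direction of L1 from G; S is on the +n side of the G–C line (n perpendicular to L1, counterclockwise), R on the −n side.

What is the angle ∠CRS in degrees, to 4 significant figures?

80.84°

The slot axis is L1's direction at -22.0°, so u = (cos -22.0°, sin -22.0°) = (0.9272, -0.3746) and n = (−sin -22.0°, cos -22.0°) = (0.3746, 0.9272). G is at the origin and C lies 34.1 along u from G, so C = 34.1·u = (31.62, -12.77). Tangency of A1 to both parallel lines with radius 5.5 puts S and R at G ± 5.5·n: S = (2.060, 5.100), R = (-2.060, -5.100). Then cos ∠CRS = RC·RS / (|RC||RS|), giving 80.84°.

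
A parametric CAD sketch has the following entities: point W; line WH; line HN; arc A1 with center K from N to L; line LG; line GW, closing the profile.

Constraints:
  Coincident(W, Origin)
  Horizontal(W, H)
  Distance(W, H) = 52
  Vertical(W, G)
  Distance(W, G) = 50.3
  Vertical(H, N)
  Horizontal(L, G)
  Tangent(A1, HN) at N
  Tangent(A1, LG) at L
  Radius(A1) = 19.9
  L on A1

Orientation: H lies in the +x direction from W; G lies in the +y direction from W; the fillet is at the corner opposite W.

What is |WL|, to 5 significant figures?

59.670

W is at the origin; WH is horizontal with |WH| = 52.0 and H on the +x side, so H = (52.000, 0.0000). WG is vertical with |WG| = 50.3 and G on the +y side, so G = (0.0000, 50.300). The virtual corner opposite W is at (52.000, 50.300). Since A1 is tangent to HN there, KN ⟂ HN and the tangent condition forces KL to be normal to LG, with radius 19.9, so the center K sits 19.9 in from both sides at K = (32.100, 30.400). That places the tangent points at N = (52.000, 30.400) on HN and L = (32.100, 50.300) on LG. Then |WL| = |L − W| = 59.670.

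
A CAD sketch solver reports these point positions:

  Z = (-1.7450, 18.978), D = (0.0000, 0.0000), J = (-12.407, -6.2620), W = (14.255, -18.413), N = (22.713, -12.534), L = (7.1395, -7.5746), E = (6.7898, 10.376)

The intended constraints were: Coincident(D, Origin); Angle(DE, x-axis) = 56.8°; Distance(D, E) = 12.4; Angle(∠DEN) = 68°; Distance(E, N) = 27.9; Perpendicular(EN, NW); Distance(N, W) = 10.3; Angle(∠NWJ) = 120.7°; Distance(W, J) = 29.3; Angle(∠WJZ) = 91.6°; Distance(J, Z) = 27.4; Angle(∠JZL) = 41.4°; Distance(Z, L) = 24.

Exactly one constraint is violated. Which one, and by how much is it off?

Distance(Z, L) = 24 — off by 4.00.

D = (0.00, 0.00) ✓; DE at 56.80° ✓; |DE| = 12.40 ✓; ∠DEN = 68.00° ✓; |EN| = 27.90 ✓; ∠(EN, NW) = 90.00° ✓; |NW| = 10.30 ✓; ∠NWJ = 120.7° ✓; |WJ| = 29.30 ✓; ∠WJZ = 91.60° ✓; |JZ| = 27.40 ✓; ∠JZL = 41.40° ✓; |ZL| = 28.00 ✗.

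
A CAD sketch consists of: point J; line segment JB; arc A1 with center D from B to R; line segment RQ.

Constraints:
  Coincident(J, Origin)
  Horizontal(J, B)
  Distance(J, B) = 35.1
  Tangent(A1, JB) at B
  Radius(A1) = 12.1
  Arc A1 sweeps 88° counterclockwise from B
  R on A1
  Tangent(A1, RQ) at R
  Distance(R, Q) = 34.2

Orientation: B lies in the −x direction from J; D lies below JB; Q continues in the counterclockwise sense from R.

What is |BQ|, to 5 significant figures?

47.743

J is at the origin; J and B share the same y with |JB| = 35.1 and B on the −x side, so B = (-35.100, 0.0000). A1 meets JB tangentially, so DB is at right angles to JB, so D = B + (0, -12.1) = (-35.100, -12.100). On A1, B sits at bearing 90° from D; an 88° counterclockwise sweep puts R at bearing 178°, so R = D + 12.1·(cos 178°, sin 178°) = (-47.193, -11.678). A1 meets RQ tangentially, so DR is at right angles to RQ, so RQ runs along (−sin 178°, cos 178°); with |RQ| = 34.2, Q = (-48.386, -45.857). Then |BQ| = |Q − B| = 47.743.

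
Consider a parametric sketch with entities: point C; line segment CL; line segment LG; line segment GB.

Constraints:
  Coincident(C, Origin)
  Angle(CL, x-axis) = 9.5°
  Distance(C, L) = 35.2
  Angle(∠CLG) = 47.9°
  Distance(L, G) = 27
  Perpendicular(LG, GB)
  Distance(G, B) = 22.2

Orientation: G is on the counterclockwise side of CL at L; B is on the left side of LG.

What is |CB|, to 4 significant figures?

5.188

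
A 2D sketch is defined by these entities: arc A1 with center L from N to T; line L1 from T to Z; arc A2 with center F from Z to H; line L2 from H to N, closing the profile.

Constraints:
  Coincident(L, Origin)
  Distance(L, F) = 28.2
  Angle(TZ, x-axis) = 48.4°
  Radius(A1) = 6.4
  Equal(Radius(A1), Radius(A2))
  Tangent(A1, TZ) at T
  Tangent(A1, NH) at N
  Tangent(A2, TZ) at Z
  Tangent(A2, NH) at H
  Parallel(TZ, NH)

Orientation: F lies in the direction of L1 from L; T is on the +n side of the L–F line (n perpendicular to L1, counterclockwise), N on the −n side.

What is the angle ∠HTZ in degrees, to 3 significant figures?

24.4°

Tangency of A1 to both parallel lines with radius 6.4 puts T and N at L ± 6.4·n: T = (-4.79, 4.25), N = (4.79, -4.25). Equal radii place Z and H the same way about F: Z = F + 6.4·n = (13.9, 25.3), H = F − 6.4·n = (23.5, 16.8). Then cos ∠HTZ = TH·TZ / (|TH||TZ|), giving 24.4°.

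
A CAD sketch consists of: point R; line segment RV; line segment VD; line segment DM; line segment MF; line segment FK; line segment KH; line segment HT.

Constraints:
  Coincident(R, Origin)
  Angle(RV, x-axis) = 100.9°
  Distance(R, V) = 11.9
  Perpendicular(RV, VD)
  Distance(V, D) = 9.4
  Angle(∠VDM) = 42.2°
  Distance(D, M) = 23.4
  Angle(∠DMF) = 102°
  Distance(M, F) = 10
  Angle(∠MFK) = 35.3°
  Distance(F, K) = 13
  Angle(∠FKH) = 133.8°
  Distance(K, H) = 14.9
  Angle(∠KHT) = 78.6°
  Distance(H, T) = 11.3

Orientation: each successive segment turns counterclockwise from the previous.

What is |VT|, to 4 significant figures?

26.91

R is at the origin; RV runs at 100.9° with length 11.9, so V = (-2.250, 11.69). The perpendicularity gives VD at right angles to RV, so VD runs at -169.1°; with |VD| = 9.4, D = (-11.48, 9.908). ∠VDM = 42.2° gives DM at -31.30° from the x-axis; with |DM| = 23.4, M = (8.514, -2.249). ∠DMF = 102.0° gives MF at 46.70° from the x-axis; with |MF| = 10.0, F = (15.37, 5.029). ∠MFK = 35.3° gives FK at -168.6° from the x-axis; with |FK| = 13.0, K = (2.628, 2.459). ∠FKH = 133.8° gives KH at -122.4° from the x-axis; with |KH| = 14.9, H = (-5.355, -10.12). ∠KHT = 78.6° gives HT at -21.00° from the x-axis; with |HT| = 11.3, T = (5.194, -14.17). Then |VT| = |T − V| = 26.91.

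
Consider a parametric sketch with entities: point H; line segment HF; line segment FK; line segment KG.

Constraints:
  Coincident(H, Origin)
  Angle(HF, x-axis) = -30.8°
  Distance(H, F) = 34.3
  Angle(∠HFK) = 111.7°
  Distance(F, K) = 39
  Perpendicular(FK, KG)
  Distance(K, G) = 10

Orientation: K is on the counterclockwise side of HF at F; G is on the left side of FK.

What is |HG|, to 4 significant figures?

56.12

H is at the origin; HF runs at -30.8° with length 34.3, so F = 34.3·(cos -30.8°, sin -30.8°) = (29.46, -17.56). ∠HFK = 111.7°, so FK runs at -30.8° + (180° − 111.7°) = 37.50° from the x-axis; with |FK| = 39.0, K = F + 39.0·(cos 37.50°, sin 37.50°) = (60.40, 6.179). FK is perpendicular to KG; with |KG| = 10.0 on the left of FK, G = K + 10.0·(-0.6088, 0.7934) = (54.32, 14.11). Then |HG| = |G − H| = 56.12.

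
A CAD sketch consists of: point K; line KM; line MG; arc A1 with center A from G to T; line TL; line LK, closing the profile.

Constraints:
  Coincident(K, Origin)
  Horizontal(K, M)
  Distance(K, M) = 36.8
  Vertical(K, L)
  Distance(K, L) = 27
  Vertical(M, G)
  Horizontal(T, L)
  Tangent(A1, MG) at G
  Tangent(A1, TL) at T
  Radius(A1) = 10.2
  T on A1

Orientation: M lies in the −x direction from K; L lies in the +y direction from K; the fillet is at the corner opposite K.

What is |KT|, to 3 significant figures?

37.9

The virtual corner opposite K is at (-36.8, 27.0). The tangent condition forces AG to be normal to MG and since A1 is tangent to TL there, AT ⟂ TL, with radius 10.2, so the center A sits 10.2 in from both sides at A = (-26.6, 16.8). That places the tangent points at G = (-36.8, 16.8) on MG and T = (-26.6, 27.0) on TL. Then |KT| = |T − K| = 37.9.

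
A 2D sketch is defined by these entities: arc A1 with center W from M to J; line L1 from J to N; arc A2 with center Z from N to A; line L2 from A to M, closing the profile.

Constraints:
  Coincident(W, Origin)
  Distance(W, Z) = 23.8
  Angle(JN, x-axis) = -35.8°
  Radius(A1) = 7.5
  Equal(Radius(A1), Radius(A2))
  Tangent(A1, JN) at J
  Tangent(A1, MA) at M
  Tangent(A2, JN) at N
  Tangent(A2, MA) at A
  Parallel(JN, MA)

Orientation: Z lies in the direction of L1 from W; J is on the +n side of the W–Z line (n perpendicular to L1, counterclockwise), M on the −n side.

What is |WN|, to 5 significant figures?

24.954

The slot axis is L1's direction at -35.8°, so u = (cos -35.8°, sin -35.8°) = (0.81106, -0.58496) and n = (−sin -35.8°, cos -35.8°) = (0.58496, 0.81106). W is at the origin and Z lies 23.8 along u from W, so Z = 23.8·u = (19.303, -13.922). Tangency of A1 to both parallel lines with radius 7.5 puts J and M at W ± 7.5·n: J = (4.3872, 6.0830), M = (-4.3872, -6.0830). Equal radii place N and A the same way about Z: N = Z + 7.5·n = (23.691, -7.8390), A = Z − 7.5·n = (14.916, -20.005). Then |WN| = |N − W| = 24.954.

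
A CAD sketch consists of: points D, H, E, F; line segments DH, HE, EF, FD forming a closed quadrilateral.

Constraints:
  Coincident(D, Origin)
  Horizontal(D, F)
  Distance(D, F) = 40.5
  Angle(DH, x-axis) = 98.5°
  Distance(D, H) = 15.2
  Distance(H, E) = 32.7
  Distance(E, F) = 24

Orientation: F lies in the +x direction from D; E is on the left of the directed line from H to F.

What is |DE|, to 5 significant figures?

36.747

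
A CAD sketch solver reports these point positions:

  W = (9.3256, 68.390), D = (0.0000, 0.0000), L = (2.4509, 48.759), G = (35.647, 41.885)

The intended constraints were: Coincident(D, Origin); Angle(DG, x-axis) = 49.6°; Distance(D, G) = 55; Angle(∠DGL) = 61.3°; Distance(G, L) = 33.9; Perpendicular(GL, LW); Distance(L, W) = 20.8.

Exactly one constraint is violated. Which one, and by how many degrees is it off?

Perpendicular(GL, LW) — off by 7.60°.

D = (0.00, 0.00) ✓; DG at 49.60° ✓; |DG| = 55.00 ✓; ∠DGL = 61.30° ✓; |GL| = 33.90 ✓; ∠(GL, LW) = 97.60° ✗; |LW| = 20.80 ✓.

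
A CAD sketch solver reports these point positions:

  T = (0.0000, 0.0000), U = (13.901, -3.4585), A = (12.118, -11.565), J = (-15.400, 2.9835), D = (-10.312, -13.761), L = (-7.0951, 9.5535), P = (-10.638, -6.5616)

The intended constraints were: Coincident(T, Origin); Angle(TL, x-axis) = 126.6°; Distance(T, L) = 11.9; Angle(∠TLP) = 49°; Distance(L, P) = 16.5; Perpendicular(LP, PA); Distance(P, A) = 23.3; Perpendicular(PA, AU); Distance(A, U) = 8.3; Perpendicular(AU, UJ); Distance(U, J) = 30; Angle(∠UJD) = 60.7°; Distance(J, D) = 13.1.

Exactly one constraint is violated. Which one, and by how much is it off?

Distance(J, D) = 13.1 — off by 4.40.

T = (0.00, 0.00) ✓; TL at 126.6° ✓; |TL| = 11.90 ✓; ∠TLP = 49.00° ✓; |LP| = 16.50 ✓; ∠(LP, PA) = 90.00° ✓; |PA| = 23.30 ✓; ∠(PA, AU) = 90.00° ✓; |AU| = 8.300 ✓; ∠(AU, UJ) = 90.00° ✓; |UJ| = 30.00 ✓; ∠UJD = 60.70° ✓; |JD| = 17.50 ✗.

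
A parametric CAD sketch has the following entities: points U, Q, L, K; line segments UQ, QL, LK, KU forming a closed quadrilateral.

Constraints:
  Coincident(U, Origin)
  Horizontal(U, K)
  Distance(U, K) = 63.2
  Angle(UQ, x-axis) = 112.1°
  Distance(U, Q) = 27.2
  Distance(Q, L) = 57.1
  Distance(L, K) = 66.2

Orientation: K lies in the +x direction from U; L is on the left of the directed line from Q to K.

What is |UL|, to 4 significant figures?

69.45

U is at the origin; U and K share the same y with |UK| = 63.2 and K in +x, so K = (63.2, 0). UQ runs at 112.1° with |UQ| = 27.2, so Q = (-10.23, 25.20). L is determined by |QL| = 57.1 and |LK| = 66.2 together: it lies at the intersection of circle(Q, 57.1) and circle(K, 66.2). With |QK| = 77.64, the foot of the radical line on QK is 31.59 from Q and the perpendicular offset is √(57.1² − 31.59²) = 47.56. Taking the left-of-QK solution: L = (35.09, 59.93).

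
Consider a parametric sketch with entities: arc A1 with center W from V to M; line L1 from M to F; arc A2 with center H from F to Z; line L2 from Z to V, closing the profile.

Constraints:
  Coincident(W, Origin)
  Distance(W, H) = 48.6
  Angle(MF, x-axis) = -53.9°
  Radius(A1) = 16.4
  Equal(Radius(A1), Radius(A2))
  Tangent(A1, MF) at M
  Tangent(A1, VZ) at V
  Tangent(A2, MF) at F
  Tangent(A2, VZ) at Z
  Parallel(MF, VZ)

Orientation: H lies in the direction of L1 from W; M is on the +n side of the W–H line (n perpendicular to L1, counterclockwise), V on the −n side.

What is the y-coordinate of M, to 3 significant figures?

9.66

The slot axis is L1's direction at -53.9°, so u = (cos -53.9°, sin -53.9°) = (0.589, -0.808) and n = (−sin -53.9°, cos -53.9°) = (0.808, 0.589). W is at the origin and H lies 48.6 along u from W, so H = 48.6·u = (28.6, -39.3). Tangency of A1 to both parallel lines with radius 16.4 puts M and V at W ± 16.4·n: M = (13.3, 9.66), V = (-13.3, -9.66). So M.y = 9.66.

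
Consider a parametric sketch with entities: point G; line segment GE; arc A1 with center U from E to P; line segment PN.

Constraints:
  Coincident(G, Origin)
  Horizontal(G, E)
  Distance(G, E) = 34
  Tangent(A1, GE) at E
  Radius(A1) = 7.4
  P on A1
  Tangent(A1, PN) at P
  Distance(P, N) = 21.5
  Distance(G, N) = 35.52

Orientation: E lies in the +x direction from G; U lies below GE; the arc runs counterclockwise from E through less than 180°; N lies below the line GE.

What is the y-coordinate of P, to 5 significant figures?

-6.0620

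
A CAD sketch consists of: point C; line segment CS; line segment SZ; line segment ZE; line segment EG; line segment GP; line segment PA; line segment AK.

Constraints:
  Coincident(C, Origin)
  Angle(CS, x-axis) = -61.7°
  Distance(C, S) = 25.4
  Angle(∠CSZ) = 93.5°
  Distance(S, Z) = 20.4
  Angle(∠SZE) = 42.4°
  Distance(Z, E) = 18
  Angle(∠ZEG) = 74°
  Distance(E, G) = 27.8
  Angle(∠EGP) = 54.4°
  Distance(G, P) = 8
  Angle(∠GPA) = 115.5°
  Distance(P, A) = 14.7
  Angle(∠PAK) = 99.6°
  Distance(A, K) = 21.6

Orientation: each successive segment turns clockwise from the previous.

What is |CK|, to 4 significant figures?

17.32

C is at the origin; CS runs at -61.7° with length 25.4, so S = (12.04, -22.36). ∠CSZ = 93.5° gives SZ at -148.2° from the x-axis; with |SZ| = 20.4, Z = (-5.296, -33.11). ∠SZE = 42.4° gives ZE at 74.20° from the x-axis; with |ZE| = 18.0, E = (-0.3949, -15.79). ∠ZEG = 74.0° gives EG at -31.80° from the x-axis; with |EG| = 27.8, G = (23.23, -30.44). ∠EGP = 54.4° gives GP at -157.4° from the x-axis; with |GP| = 8.0, P = (15.85, -33.52). ∠GPA = 115.5° gives PA at 138.1° from the x-axis; with |PA| = 14.7, A = (4.905, -23.70). ∠PAK = 99.6° gives AK at 57.70° from the x-axis; with |AK| = 21.6, K = (16.45, -5.443). Then |CK| = |K − C| = 17.32.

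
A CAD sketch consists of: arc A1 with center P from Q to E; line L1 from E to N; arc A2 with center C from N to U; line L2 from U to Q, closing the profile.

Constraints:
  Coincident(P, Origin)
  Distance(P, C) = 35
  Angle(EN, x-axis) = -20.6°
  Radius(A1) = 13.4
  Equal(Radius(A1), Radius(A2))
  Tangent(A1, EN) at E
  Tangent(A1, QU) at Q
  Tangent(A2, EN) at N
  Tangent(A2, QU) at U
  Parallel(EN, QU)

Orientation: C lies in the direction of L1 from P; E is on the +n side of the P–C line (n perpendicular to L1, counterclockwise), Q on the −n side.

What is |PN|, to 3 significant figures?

37.5

Tangency of A1 to both parallel lines with radius 13.4 puts E and Q at P ± 13.4·n: E = (4.71, 12.5), Q = (-4.71, -12.5). Equal radii place N and U the same way about C: N = C + 13.4·n = (37.5, 0.229), U = C − 13.4·n = (28.0, -24.9). Then |PN| = |N − P| = 37.5.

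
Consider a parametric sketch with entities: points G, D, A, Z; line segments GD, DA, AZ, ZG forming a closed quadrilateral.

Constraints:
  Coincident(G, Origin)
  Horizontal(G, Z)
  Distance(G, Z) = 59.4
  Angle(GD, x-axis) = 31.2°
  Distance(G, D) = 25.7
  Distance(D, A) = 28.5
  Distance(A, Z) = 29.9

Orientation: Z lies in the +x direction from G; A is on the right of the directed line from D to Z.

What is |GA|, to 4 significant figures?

35.11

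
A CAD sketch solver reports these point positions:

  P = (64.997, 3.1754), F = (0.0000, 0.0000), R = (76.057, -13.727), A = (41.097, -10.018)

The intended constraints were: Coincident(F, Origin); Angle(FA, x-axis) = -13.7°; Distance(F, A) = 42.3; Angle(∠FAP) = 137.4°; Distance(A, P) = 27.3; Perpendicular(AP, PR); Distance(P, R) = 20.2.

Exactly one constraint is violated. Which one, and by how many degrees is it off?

Perpendicular(AP, PR) — off by 4.30°.

F = (0.00, 0.00) ✓; FA at -13.70° ✓; |FA| = 42.30 ✓; ∠FAP = 137.4° ✓; |AP| = 27.30 ✓; ∠(AP, PR) = 85.70° ✗; |PR| = 20.20 ✓.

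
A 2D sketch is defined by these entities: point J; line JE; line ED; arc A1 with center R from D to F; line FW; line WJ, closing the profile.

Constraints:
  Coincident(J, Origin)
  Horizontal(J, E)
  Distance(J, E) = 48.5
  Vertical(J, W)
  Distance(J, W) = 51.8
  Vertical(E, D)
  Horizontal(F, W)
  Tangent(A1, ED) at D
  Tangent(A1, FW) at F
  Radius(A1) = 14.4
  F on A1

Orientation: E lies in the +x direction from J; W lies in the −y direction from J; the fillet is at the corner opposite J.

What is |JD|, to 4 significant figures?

61.25

The virtual corner opposite J is at (48.50, -51.80). The tangent condition forces RD to be normal to ED and the tangent condition forces RF to be normal to FW, with radius 14.4, so the center R sits 14.4 in from both sides at R = (34.10, -37.40). That places the tangent points at D = (48.50, -37.40) on ED and F = (34.10, -51.80) on FW. Then |JD| = |D − J| = 61.25.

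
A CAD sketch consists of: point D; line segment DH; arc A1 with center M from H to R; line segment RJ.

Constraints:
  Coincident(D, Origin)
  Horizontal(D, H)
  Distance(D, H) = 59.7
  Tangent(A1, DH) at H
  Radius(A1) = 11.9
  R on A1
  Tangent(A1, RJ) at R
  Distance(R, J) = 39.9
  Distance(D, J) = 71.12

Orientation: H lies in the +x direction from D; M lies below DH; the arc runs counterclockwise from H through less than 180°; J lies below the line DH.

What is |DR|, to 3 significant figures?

49.3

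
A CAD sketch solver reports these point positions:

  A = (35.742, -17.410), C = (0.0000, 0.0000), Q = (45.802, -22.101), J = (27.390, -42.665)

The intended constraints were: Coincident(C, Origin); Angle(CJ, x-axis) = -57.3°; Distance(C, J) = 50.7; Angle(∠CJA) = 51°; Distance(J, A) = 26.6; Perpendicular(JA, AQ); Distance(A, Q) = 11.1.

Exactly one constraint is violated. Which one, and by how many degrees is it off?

Perpendicular(JA, AQ) — off by 6.70°.

C = (0.00, 0.00) ✓; CJ at -57.30° ✓; |CJ| = 50.70 ✓; ∠CJA = 51.00° ✓; |JA| = 26.60 ✓; ∠(JA, AQ) = 96.70° ✗; |AQ| = 11.10 ✓.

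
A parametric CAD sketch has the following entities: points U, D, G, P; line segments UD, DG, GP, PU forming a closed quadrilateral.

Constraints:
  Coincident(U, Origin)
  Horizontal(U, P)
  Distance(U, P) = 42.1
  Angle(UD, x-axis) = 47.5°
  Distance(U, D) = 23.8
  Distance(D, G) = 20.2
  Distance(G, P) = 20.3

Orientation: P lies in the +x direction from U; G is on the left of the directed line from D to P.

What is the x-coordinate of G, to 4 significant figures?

36.19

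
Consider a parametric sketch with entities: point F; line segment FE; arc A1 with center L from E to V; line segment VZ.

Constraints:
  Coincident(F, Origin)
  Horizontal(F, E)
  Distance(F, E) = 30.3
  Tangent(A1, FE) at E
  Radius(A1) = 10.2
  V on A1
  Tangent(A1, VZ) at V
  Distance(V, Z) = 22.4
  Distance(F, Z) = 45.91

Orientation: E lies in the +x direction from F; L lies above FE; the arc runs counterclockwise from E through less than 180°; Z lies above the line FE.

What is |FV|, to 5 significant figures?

42.117

F is at the origin; F and E share the same y with |FE| = 30.3 and E on the +x side, so E = (30.300, 0.0000). A1 meets FE tangentially, so LE is at right angles to FE, so L = E + (0, 10.2) = (30.300, 10.200). Since LV ⟂ VZ (tangency), |LZ| = √(10.2² + 22.4²) = 24.613 regardless of where V sits on A1. So Z lies on both circle(F, 45.91) and circle(L, 24.613); the above-FE intersection is Z = (29.933, 34.810). V is the foot of the tangent from Z: V = (39.519, 14.565).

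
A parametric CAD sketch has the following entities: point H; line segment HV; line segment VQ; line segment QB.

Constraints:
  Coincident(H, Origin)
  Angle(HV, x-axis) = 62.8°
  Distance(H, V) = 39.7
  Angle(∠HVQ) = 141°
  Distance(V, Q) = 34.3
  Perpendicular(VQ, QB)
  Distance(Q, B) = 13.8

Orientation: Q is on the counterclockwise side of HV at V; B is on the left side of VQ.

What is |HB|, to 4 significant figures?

66.11

H is at the origin; HV runs at 62.8° with length 39.7, so V = 39.7·(cos 62.8°, sin 62.8°) = (18.15, 35.31). ∠HVQ = 141.0°, so VQ runs at 62.8° + (180° − 141.0°) = 101.8° from the x-axis; with |VQ| = 34.3, Q = V + 34.3·(cos 101.8°, sin 101.8°) = (11.13, 68.88). VQ is perpendicular to QB; with |QB| = 13.8 on the left of VQ, B = Q + 13.8·(-0.9789, -0.2045) = (-2.376, 66.06). Then |HB| = |B − H| = 66.11.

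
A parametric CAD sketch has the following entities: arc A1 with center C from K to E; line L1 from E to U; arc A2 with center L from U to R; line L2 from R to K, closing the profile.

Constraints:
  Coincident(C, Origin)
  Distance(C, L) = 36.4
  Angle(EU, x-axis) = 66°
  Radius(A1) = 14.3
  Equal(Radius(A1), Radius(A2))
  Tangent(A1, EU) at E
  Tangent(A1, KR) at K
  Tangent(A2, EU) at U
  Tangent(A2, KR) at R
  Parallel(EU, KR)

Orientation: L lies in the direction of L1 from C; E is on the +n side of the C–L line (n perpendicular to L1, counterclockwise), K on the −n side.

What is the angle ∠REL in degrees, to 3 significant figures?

16.7°

Tangency of A1 to both parallel lines with radius 14.3 puts E and K at C ± 14.3·n: E = (-13.1, 5.82), K = (13.1, -5.82). Equal radii place U and R the same way about L: U = L + 14.3·n = (1.74, 39.1), R = L − 14.3·n = (27.9, 27.4). Then cos ∠REL = ER·EL / (|ER||EL|), giving 16.7°.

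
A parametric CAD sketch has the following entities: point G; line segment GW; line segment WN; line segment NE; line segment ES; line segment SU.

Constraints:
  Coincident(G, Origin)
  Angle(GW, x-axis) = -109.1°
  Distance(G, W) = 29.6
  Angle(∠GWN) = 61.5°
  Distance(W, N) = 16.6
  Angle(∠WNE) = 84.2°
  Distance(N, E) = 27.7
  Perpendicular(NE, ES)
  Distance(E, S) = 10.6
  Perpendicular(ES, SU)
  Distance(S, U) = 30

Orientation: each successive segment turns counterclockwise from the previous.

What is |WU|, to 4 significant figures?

7.128

G is at the origin; GW runs at -109.1° with length 29.6, so W = (-9.686, -27.97). ∠GWN = 61.5° gives WN at 9.400° from the x-axis; with |WN| = 16.6, N = (6.691, -25.26). ∠WNE = 84.2° gives NE at 105.2° from the x-axis; with |NE| = 27.7, E = (-0.5712, 1.472). NE ⟂ ES, so ES runs at -164.8°; with |ES| = 10.6, S = (-10.80, -1.308). ES ⟂ SU, so SU runs at -74.80°; with |SU| = 30.0, U = (-2.935, -30.26). Then |WU| = |U − W| = 7.128.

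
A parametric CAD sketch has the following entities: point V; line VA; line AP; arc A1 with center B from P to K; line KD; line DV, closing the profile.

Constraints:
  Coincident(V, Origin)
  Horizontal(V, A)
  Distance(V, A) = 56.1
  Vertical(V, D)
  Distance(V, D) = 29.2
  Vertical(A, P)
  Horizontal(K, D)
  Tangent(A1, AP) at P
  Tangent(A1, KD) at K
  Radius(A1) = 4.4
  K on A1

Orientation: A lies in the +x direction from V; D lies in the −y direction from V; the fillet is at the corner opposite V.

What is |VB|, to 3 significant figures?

57.3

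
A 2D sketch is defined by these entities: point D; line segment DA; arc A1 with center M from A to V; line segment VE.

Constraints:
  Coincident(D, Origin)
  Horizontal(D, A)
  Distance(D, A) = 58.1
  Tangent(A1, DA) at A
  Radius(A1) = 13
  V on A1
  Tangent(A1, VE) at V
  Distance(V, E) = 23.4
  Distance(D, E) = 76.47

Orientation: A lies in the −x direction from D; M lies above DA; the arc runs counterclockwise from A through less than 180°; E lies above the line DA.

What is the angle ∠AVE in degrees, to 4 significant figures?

111.9°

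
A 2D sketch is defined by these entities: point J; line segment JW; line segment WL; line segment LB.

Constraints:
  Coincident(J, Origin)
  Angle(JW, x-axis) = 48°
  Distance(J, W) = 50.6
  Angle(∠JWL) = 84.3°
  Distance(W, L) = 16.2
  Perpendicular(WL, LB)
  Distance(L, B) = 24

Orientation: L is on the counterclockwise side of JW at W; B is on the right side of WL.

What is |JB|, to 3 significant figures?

75.2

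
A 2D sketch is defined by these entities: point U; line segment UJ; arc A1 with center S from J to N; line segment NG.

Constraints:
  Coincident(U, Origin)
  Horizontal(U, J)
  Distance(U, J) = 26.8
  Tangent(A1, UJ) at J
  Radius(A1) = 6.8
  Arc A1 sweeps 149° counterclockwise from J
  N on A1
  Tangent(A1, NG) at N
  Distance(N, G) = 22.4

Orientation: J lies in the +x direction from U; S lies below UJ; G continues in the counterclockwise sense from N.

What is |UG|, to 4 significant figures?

48.89

U is at the origin; UJ is horizontal with |UJ| = 26.8 and J on the +x side, so J = (26.80, 0.000). Tangency of A1 to UJ means the radius SJ is perpendicular to UJ, so S = J + (0, -6.8) = (26.80, -6.800). On A1, J sits at bearing 90° from S; a 149° counterclockwise sweep puts N at bearing 239°, so N = S + 6.8·(cos 239°, sin 239°) = (23.30, -12.63). Tangency of A1 to NG means the radius SN is perpendicular to NG, so NG runs along (−sin 239°, cos 239°); with |NG| = 22.4, G = (42.50, -24.17). Then |UG| = |G − U| = 48.89.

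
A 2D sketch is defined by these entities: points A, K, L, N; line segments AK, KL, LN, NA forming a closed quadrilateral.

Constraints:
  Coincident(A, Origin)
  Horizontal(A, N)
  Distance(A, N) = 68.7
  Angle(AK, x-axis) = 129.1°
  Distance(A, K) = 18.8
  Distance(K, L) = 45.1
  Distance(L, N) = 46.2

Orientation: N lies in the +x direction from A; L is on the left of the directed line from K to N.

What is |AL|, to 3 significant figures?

41.6

Checks: |KL| = 45.10 ✓; |LN| = 46.20 ✓.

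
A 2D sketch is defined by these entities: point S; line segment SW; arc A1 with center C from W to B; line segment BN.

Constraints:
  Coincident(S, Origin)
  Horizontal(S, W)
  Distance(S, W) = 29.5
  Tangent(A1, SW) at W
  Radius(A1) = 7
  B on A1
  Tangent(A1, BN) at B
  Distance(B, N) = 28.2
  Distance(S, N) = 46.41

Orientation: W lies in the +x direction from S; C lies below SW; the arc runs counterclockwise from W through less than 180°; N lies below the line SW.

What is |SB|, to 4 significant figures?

24.27

S is at the origin; SW is horizontal with |SW| = 29.5 and W on the +x side, so W = (29.50, 0.000). A1 meets SW tangentially, so CW is at right angles to SW, so C = W + (0, -7) = (29.50, -7.000). Since CB ⟂ BN (tangency), |CN| = √(7.0² + 28.2²) = 29.06 regardless of where B sits on A1. So N lies on both circle(S, 46.41) and circle(C, 29.06); the below-SW intersection is N = (29.22, -36.05). B is the foot of the tangent from N: B = (22.69, -8.621).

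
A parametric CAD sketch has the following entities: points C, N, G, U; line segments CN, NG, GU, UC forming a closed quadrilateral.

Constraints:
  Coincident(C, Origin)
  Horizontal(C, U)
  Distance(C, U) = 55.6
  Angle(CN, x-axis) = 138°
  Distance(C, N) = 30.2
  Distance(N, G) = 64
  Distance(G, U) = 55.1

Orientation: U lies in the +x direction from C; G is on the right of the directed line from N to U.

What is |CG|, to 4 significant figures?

35.80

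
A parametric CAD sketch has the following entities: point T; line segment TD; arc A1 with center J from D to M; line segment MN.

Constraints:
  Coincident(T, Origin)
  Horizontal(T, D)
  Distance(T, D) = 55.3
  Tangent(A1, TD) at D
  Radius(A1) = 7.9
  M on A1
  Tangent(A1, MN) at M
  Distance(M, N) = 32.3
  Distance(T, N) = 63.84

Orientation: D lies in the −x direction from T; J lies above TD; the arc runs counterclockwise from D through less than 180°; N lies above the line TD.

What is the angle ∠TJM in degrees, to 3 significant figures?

11.4°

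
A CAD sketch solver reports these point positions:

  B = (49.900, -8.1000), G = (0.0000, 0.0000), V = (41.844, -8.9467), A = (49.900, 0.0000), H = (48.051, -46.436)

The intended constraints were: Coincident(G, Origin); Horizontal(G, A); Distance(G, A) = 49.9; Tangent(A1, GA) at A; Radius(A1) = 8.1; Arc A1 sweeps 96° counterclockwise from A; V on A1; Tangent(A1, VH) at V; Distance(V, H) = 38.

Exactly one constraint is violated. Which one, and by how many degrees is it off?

Tangent(A1, VH) at V — off by 3.40°.

G = (0.00, 0.00) ✓; G.y = 0.00, A.y = 0.00 ✓; |GA| = 49.90 ✓; ∠(BA, AG) = 90.00° ✓; |BA| = 8.100 ✓; bearing(B→V) − bearing(B→A) = 96.00° ✓; |BV| = 8.100 ✓; ∠(BV, VH) = 86.60° ✗; |VH| = 38.00 ✓.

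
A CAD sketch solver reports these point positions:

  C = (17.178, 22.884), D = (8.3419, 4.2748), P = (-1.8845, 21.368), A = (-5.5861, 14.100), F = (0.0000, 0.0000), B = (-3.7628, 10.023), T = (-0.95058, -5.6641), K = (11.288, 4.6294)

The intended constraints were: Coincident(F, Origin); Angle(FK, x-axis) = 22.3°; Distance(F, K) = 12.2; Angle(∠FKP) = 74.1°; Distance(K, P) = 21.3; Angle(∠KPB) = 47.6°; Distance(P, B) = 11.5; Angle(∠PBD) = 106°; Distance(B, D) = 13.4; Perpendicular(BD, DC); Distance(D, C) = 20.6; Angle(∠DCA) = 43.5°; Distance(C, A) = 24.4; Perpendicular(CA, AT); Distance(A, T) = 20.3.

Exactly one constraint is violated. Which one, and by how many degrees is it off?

Perpendicular(CA, AT) — off by 7.90°.

F = (0.00, 0.00) ✓; FK at 22.30° ✓; |FK| = 12.20 ✓; ∠FKP = 74.10° ✓; |KP| = 21.30 ✓; ∠KPB = 47.60° ✓; |PB| = 11.50 ✓; ∠PBD = 106.0° ✓; |BD| = 13.40 ✓; ∠(BD, DC) = 90.00° ✓; |DC| = 20.60 ✓; ∠DCA = 43.50° ✓; |CA| = 24.40 ✓; ∠(CA, AT) = 82.10° ✗; |AT| = 20.30 ✓.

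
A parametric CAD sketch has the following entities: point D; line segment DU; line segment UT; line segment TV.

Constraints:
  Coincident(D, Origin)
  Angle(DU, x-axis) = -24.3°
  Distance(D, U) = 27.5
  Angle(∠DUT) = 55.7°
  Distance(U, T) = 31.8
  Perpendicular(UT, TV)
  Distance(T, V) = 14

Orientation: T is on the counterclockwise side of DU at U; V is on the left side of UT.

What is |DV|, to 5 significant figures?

18.487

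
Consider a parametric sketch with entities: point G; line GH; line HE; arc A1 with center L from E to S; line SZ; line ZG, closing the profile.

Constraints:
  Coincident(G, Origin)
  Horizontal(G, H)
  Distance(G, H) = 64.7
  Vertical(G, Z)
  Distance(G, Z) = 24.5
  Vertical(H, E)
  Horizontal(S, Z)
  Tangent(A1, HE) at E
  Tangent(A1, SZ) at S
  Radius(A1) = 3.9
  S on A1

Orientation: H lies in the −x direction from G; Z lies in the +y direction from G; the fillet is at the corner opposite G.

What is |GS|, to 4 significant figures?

65.55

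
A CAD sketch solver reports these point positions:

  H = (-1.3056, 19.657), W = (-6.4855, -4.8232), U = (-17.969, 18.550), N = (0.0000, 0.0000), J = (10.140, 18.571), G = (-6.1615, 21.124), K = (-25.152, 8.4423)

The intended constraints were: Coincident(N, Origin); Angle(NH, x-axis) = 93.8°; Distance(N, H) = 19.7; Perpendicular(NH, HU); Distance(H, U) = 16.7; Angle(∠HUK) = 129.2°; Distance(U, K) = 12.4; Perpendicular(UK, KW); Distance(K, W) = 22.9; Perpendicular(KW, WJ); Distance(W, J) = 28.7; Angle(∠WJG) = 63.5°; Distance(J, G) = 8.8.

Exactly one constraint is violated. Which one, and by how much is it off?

Distance(J, G) = 8.8 — off by 7.70.

N = (0.00, 0.00) ✓; NH at 93.80° ✓; |NH| = 19.70 ✓; ∠(NH, HU) = 90.00° ✓; |HU| = 16.70 ✓; ∠HUK = 129.2° ✓; |UK| = 12.40 ✓; ∠(UK, KW) = 90.00° ✓; |KW| = 22.90 ✓; ∠(KW, WJ) = 90.00° ✓; |WJ| = 28.70 ✓; ∠WJG = 63.50° ✓; |JG| = 16.50 ✗.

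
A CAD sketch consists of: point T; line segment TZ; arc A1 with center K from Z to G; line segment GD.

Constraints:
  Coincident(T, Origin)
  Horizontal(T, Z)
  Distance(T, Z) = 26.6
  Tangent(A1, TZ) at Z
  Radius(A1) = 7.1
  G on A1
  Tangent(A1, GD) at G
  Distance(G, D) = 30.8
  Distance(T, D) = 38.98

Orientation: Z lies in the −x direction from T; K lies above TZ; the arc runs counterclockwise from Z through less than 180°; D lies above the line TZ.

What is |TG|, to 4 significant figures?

20.47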